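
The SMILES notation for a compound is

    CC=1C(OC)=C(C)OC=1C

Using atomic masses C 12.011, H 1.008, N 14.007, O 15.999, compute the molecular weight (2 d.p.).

First, the molecular formula is C8H12O2 (counting implicit H from valence).
  C: 8 × 12.011 = 96.088
  H: 12 × 1.008 = 12.096
  O: 2 × 15.999 = 31.998
Sum: 8×12.011 + 12×1.008 + 2×15.999 = 140.182 → 140.18 g/mol.

140.18 g/mol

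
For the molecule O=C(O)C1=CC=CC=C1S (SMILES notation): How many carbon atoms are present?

7

Count every carbon token in the SMILES (each C, including those in ring-closure positions and inside branches).
Carbon count: 7.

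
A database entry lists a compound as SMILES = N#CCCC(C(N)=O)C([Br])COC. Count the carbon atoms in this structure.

8

Count every carbon token in the SMILES (each C, including those in ring-closure positions and inside branches).
Carbon count: 8.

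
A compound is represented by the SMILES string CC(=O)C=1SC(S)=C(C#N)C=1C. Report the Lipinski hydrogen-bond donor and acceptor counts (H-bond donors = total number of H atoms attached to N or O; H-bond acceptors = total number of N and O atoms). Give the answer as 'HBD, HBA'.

Donors: find every N or O and count the H atoms it carries.
  atom 3 (O): bond orders sum to 2 → 0 H
  atom 10 (N): bond orders sum to 3 → 0 H
Lipinski HBD = 0.
Acceptors: N atoms = 1, O atoms = 1 → HBA = 2.

0, 2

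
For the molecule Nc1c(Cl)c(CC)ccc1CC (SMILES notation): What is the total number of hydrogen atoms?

Walk through each heavy atom and fill implicit hydrogens from standard valence (C 4, N 3, O 2, S 2, halogen 1); for lowercase aromatic atoms, an aromatic c carries 1 H when it has two neighbours and 0 H with three, and aromatic n carries 0 H:
  atom 1: N, bond orders sum to 1 (valence 3) → 2 H
  atom 2: aromatic c, 3 neighbours → 0 H
  atom 3: aromatic c, 3 neighbours → 0 H
  atom 4: Cl (halogen, monovalent) → 0 H
  atom 5: aromatic c, 3 neighbours → 0 H
  atom 6: C, bond orders sum to 2 (valence 4) → 2 H
  atom 7: C, bond orders sum to 1 (valence 4) → 3 H
  atom 8: aromatic c, 2 neighbours → 1 H
  atom 9: aromatic c, 2 neighbours → 1 H
  atom 10: aromatic c, 3 neighbours → 0 H
  atom 11: C, bond orders sum to 2 (valence 4) → 2 H
  atom 12: C, bond orders sum to 1 (valence 4) → 3 H
Total hydrogens: 14.

14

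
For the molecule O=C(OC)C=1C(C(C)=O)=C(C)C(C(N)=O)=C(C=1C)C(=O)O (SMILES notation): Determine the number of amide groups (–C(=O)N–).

1

The amide motif appears at heavy-atom position 13 in the SMILES.
Other groups present: 1 carboxylic acid, 1 ester, 1 ketone.
Amide count: 1.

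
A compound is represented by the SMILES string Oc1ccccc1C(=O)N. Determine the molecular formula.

Walk through each heavy atom and fill implicit hydrogens from standard valence (C 4, N 3, O 2, S 2, halogen 1); for lowercase aromatic atoms, an aromatic c carries 1 H when it has two neighbours and 0 H with three, and aromatic n carries 0 H:
  atom 1: O, bond orders sum to 1 (valence 2) → 1 H
  atom 2: aromatic c, 3 neighbours → 0 H
  atom 3: aromatic c, 2 neighbours → 1 H
  atom 4: aromatic c, 2 neighbours → 1 H
  atom 5: aromatic c, 2 neighbours → 1 H
  atom 6: aromatic c, 2 neighbours → 1 H
  atom 7: aromatic c, 3 neighbours → 0 H
  atom 8: C, bond orders sum to 4 (valence 4) → 0 H
  atom 9: O, bond orders sum to 2 (valence 2) → 0 H
  atom 10: N, bond orders sum to 1 (valence 3) → 2 H
Totals → C:7, H:7, N:1, O:2.
In Hill order: C7H7NO2.

C7H7NO2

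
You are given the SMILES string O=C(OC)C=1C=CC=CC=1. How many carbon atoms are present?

Count every carbon token in the SMILES (each C, including those in ring-closure positions and inside branches).
Carbon count: 8.

8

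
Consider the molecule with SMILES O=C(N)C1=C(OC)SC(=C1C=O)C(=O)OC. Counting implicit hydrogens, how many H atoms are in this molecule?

Walk through each heavy atom and fill implicit hydrogens from standard valence (C 4, N 3, O 2, S 2, halogen 1):
  atom 1: O, bond orders sum to 2 (valence 2) → 0 H
  atom 2: C, bond orders sum to 4 (valence 4) → 0 H
  atom 3: N, bond orders sum to 1 (valence 3) → 2 H
  atom 4: C, bond orders sum to 4 (valence 4) → 0 H
  atom 5: C, bond orders sum to 4 (valence 4) → 0 H
  atom 6: O, bond orders sum to 2 (valence 2) → 0 H
  atom 7: C, bond orders sum to 1 (valence 4) → 3 H
  atom 8: S, bond orders sum to 2 (valence 2) → 0 H
  atom 9: C, bond orders sum to 4 (valence 4) → 0 H
  atom 10: C, bond orders sum to 4 (valence 4) → 0 H
  atom 11: C, bond orders sum to 3 (valence 4) → 1 H
  atom 12: O, bond orders sum to 2 (valence 2) → 0 H
  atom 13: C, bond orders sum to 4 (valence 4) → 0 H
  atom 14: O, bond orders sum to 2 (valence 2) → 0 H
  atom 15: O, bond orders sum to 2 (valence 2) → 0 H
  atom 16: C, bond orders sum to 1 (valence 4) → 3 H
Total hydrogens: 9.

9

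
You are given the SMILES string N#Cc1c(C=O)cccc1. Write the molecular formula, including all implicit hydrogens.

Walk through each heavy atom and fill implicit hydrogens from standard valence (C 4, N 3, O 2, S 2, halogen 1); for lowercase aromatic atoms, an aromatic c carries 1 H when it has two neighbours and 0 H with three, and aromatic n carries 0 H:
  atom 1: N, bond orders sum to 3 (valence 3) → 0 H
  atom 2: C, bond orders sum to 4 (valence 4) → 0 H
  atom 3: aromatic c, 3 neighbours → 0 H
  atom 4: aromatic c, 3 neighbours → 0 H
  atom 5: C, bond orders sum to 3 (valence 4) → 1 H
  atom 6: O, bond orders sum to 2 (valence 2) → 0 H
  atom 7: aromatic c, 2 neighbours → 1 H
  atom 8: aromatic c, 2 neighbours → 1 H
  atom 9: aromatic c, 2 neighbours → 1 H
  atom 10: aromatic c, 2 neighbours → 1 H
Totals → C:8, H:5, N:1, O:1.

C8H5NO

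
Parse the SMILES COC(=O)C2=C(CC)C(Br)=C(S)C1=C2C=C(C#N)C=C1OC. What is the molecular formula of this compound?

C16H14BrNO3S

Walk through each heavy atom and fill implicit hydrogens from standard valence (C 4, N 3, O 2, S 2, halogen 1):
  atom 1: C, bond orders sum to 1 (valence 4) → 3 H
  atom 2: O, bond orders sum to 2 (valence 2) → 0 H
  atom 3: C, bond orders sum to 4 (valence 4) → 0 H
  atom 4: O, bond orders sum to 2 (valence 2) → 0 H
  atom 5: C, bond orders sum to 4 (valence 4) → 0 H
  atom 6: C, bond orders sum to 4 (valence 4) → 0 H
  atom 7: C, bond orders sum to 2 (valence 4) → 2 H
  atom 8: C, bond orders sum to 1 (valence 4) → 3 H
  atom 9: C, bond orders sum to 4 (valence 4) → 0 H
  atom 10: Br (halogen, monovalent) → 0 H
  atom 11: C, bond orders sum to 4 (valence 4) → 0 H
  atom 12: S, bond orders sum to 1 (valence 2) → 1 H
  atom 13: C, bond orders sum to 4 (valence 4) → 0 H
  atom 14: C, bond orders sum to 4 (valence 4) → 0 H
  atom 15: C, bond orders sum to 3 (valence 4) → 1 H
  atom 16: C, bond orders sum to 4 (valence 4) → 0 H
  atom 17: C, bond orders sum to 4 (valence 4) → 0 H
  atom 18: N, bond orders sum to 3 (valence 3) → 0 H
  atom 19: C, bond orders sum to 3 (valence 4) → 1 H
  atom 20: C, bond orders sum to 4 (valence 4) → 0 H
  atom 21: O, bond orders sum to 2 (valence 2) → 0 H
  atom 22: C, bond orders sum to 1 (valence 4) → 3 H
Totals → C:16, H:14, Br:1, N:1, O:3, S:1.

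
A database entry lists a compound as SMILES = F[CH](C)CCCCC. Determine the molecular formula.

C7H15F

Walk through each heavy atom and fill implicit hydrogens from standard valence (C 4, N 3, O 2, S 2, halogen 1):
  atom 1: F (halogen, monovalent) → 0 H
  atom 2: C with explicit H count 1
  atom 3: C, bond orders sum to 1 (valence 4) → 3 H
  atom 4: C, bond orders sum to 2 (valence 4) → 2 H
  atom 5: C, bond orders sum to 2 (valence 4) → 2 H
  atom 6: C, bond orders sum to 2 (valence 4) → 2 H
  atom 7: C, bond orders sum to 2 (valence 4) → 2 H
  atom 8: C, bond orders sum to 1 (valence 4) → 3 H
Totals → C:7, H:15, F:1.
In Hill order: C7H15F.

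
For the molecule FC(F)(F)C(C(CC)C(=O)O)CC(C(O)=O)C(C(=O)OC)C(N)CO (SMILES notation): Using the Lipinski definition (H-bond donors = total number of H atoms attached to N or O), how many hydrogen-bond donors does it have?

Donors: find every N or O and count the H atoms it carries.
  atom 10 (O): bond orders sum to 2 → 0 H
  atom 11 (O): bond orders sum to 1 → 1 H
  atom 15 (O): bond orders sum to 1 → 1 H
  atom 16 (O): bond orders sum to 2 → 0 H
  atom 19 (O): bond orders sum to 2 → 0 H
  atom 20 (O): bond orders sum to 2 → 0 H
  atom 23 (N): bond orders sum to 1 → 2 H
  atom 25 (O): bond orders sum to 1 → 1 H
Lipinski HBD = 5.

5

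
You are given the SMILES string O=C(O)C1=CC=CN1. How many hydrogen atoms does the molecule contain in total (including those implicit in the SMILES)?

5

Walk through each heavy atom and fill implicit hydrogens from standard valence (C 4, N 3, O 2, S 2, halogen 1):
  atom 1: O, bond orders sum to 2 (valence 2) → 0 H
  atom 2: C, bond orders sum to 4 (valence 4) → 0 H
  atom 3: O, bond orders sum to 1 (valence 2) → 1 H
  atom 4: C, bond orders sum to 4 (valence 4) → 0 H
  atom 5: C, bond orders sum to 3 (valence 4) → 1 H
  atom 6: C, bond orders sum to 3 (valence 4) → 1 H
  atom 7: C, bond orders sum to 3 (valence 4) → 1 H
  atom 8: N, bond orders sum to 2 (valence 3) → 1 H
Total hydrogens: 5.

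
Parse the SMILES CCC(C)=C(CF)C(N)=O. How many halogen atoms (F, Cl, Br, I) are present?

Halogen atoms appear at heavy-atom position 7 (1×F).
Other groups present: 1 alkene, 1 amide.
Halogen count: 1.

1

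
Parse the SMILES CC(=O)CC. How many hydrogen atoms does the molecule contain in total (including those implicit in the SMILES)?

8

Walk through each heavy atom and fill implicit hydrogens from standard valence (C 4, N 3, O 2, S 2, halogen 1):
  atom 1: C, bond orders sum to 1 (valence 4) → 3 H
  atom 2: C, bond orders sum to 4 (valence 4) → 0 H
  atom 3: O, bond orders sum to 2 (valence 2) → 0 H
  atom 4: C, bond orders sum to 2 (valence 4) → 2 H
  atom 5: C, bond orders sum to 1 (valence 4) → 3 H
Total hydrogens: 8.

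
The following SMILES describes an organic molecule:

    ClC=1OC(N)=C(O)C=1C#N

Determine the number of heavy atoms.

10

Every atom symbol written in the SMILES (organic subset) is one heavy atom; implicit H are not written.
Heavy atoms by element → C:5, Cl:1, N:2, O:2.
Total: 10.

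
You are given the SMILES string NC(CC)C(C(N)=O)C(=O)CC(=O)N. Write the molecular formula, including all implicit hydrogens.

C8H15N3O3

Walk through each heavy atom and fill implicit hydrogens from standard valence (C 4, N 3, O 2, S 2, halogen 1):
  atom 1: N, bond orders sum to 1 (valence 3) → 2 H
  atom 2: C, bond orders sum to 3 (valence 4) → 1 H
  atom 3: C, bond orders sum to 2 (valence 4) → 2 H
  atom 4: C, bond orders sum to 1 (valence 4) → 3 H
  atom 5: C, bond orders sum to 3 (valence 4) → 1 H
  atom 6: C, bond orders sum to 4 (valence 4) → 0 H
  atom 7: N, bond orders sum to 1 (valence 3) → 2 H
  atom 8: O, bond orders sum to 2 (valence 2) → 0 H
  atom 9: C, bond orders sum to 4 (valence 4) → 0 H
  atom 10: O, bond orders sum to 2 (valence 2) → 0 H
  atom 11: C, bond orders sum to 2 (valence 4) → 2 H
  atom 12: C, bond orders sum to 4 (valence 4) → 0 H
  atom 13: O, bond orders sum to 2 (valence 2) → 0 H
  atom 14: N, bond orders sum to 1 (valence 3) → 2 H
Totals → C:8, H:15, N:3, O:3.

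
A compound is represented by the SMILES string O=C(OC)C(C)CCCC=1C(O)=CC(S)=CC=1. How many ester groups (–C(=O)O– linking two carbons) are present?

1

The ester motif appears at heavy-atom position 2 in the SMILES.
Other groups present: 1 hydroxyl, 1 thiol.
Ester count: 1.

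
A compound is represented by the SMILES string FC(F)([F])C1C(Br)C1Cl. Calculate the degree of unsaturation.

Molecular formula: C4H3BrClF3.
DoU = (2C + 2 + N − H − X) / 2, where X is the halogen count and O/S are ignored.
    = (2·4 + 2 + 0 − 3 − 5) / 2 = 2 / 2 = 1.

1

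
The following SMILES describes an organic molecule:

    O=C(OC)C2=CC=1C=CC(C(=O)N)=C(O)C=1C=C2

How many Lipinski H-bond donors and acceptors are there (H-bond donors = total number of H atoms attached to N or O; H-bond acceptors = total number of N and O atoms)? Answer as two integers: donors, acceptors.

Donors: find every N or O and count the H atoms it carries.
  atom 1 (O): bond orders sum to 2 → 0 H
  atom 3 (O): bond orders sum to 2 → 0 H
  atom 12 (O): bond orders sum to 2 → 0 H
  atom 13 (N): bond orders sum to 1 → 2 H
  atom 15 (O): bond orders sum to 1 → 1 H
Lipinski HBD = 3.
Acceptors: N atoms = 1, O atoms = 4 → HBA = 5.

3, 5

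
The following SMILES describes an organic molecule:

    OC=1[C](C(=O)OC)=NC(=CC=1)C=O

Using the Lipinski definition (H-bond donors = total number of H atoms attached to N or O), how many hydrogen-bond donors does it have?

Donors: find every N or O and count the H atoms it carries.
  atom 1 (O): bond orders sum to 1 → 1 H
  atom 5 (O): bond orders sum to 2 → 0 H
  atom 6 (O): bond orders sum to 2 → 0 H
  atom 8 (N): bond orders sum to 3 → 0 H
  atom 13 (O): bond orders sum to 2 → 0 H
Lipinski HBD = 1.

1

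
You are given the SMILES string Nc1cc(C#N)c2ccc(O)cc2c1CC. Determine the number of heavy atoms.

Every atom symbol written in the SMILES (organic subset) is one heavy atom; implicit H are not written.
Heavy atoms by element → C:13, N:2, O:1.
Total: 16.

16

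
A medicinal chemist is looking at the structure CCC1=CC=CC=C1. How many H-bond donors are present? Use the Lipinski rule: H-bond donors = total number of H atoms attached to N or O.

0

Donors: find every N or O and count the H atoms it carries.
  (no N or O atoms present)
Lipinski HBD = 0.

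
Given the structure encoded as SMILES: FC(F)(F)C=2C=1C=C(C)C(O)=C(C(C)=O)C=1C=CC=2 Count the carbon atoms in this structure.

Count every carbon token in the SMILES (each C, including those in ring-closure positions and inside branches).
Carbon count: 14.

14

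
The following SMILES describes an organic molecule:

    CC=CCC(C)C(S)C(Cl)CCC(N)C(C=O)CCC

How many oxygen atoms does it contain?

Scan the SMILES for O atoms (remember two-letter symbols like Cl and Br are single atoms).
Oxygen count: 1.

1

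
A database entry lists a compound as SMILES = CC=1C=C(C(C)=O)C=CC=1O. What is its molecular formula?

Walk through each heavy atom and fill implicit hydrogens from standard valence (C 4, N 3, O 2, S 2, halogen 1):
  atom 1: C, bond orders sum to 1 (valence 4) → 3 H
  atom 2: C, bond orders sum to 4 (valence 4) → 0 H
  atom 3: C, bond orders sum to 3 (valence 4) → 1 H
  atom 4: C, bond orders sum to 4 (valence 4) → 0 H
  atom 5: C, bond orders sum to 4 (valence 4) → 0 H
  atom 6: C, bond orders sum to 1 (valence 4) → 3 H
  atom 7: O, bond orders sum to 2 (valence 2) → 0 H
  atom 8: C, bond orders sum to 3 (valence 4) → 1 H
  atom 9: C, bond orders sum to 3 (valence 4) → 1 H
  atom 10: C, bond orders sum to 4 (valence 4) → 0 H
  atom 11: O, bond orders sum to 1 (valence 2) → 1 H
Totals → C:9, H:10, O:2.

C9H10O2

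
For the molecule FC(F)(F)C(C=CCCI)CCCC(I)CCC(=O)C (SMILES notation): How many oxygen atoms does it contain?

1

Scan the SMILES for O atoms (remember two-letter symbols like Cl and Br are single atoms).
Oxygen count: 1.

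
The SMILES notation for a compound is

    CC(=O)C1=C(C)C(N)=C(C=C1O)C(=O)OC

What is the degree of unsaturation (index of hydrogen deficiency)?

Molecular formula: C11H13NO4.
DoU = (2C + 2 + N − H − X) / 2, where X is the halogen count and O/S are ignored.
    = (2·11 + 2 + 1 − 13 − 0) / 2 = 12 / 2 = 6.

6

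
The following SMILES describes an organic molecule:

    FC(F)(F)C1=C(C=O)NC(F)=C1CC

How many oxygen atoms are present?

1

Scan the SMILES for O atoms (remember two-letter symbols like Cl and Br are single atoms).
Oxygen count: 1.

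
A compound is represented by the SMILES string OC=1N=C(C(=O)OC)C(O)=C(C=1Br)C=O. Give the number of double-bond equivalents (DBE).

Degree of unsaturation = (number of rings) + (number of π bonds).
Ring closures in the SMILES: 1.
π bonds: 5 double bonds (each 1 DoU) → 5 DoU from unsaturation.
Total DoU = 1 + 5 = 6.

6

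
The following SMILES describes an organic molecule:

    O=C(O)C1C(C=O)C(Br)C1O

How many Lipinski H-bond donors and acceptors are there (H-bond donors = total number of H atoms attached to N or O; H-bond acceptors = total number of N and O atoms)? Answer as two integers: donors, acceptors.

2, 4

Donors: find every N or O and count the H atoms it carries.
  atom 1 (O): bond orders sum to 2 → 0 H
  atom 3 (O): bond orders sum to 1 → 1 H
  atom 7 (O): bond orders sum to 2 → 0 H
  atom 11 (O): bond orders sum to 1 → 1 H
Lipinski HBD = 2.
Acceptors: N atoms = 0, O atoms = 4 → HBA = 4.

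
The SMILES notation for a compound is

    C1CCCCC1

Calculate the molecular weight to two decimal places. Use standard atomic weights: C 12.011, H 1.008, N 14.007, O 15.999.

First, the molecular formula is C6H12 (counting implicit H from valence).
  C: 6 × 12.011 = 72.066
  H: 12 × 1.008 = 12.096
Sum: 6×12.011 + 12×1.008 = 84.162 → 84.16 g/mol.

84.16 g/mol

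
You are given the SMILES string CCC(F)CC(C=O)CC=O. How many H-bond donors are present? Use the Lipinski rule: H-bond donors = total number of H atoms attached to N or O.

Donors: find every N or O and count the H atoms it carries.
  atom 8 (O): bond orders sum to 2 → 0 H
  atom 11 (O): bond orders sum to 2 → 0 H
Lipinski HBD = 0.

0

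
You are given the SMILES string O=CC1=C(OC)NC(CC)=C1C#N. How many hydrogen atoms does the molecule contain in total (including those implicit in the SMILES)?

10

Walk through each heavy atom and fill implicit hydrogens from standard valence (C 4, N 3, O 2, S 2, halogen 1):
  atom 1: O, bond orders sum to 2 (valence 2) → 0 H
  atom 2: C, bond orders sum to 3 (valence 4) → 1 H
  atom 3: C, bond orders sum to 4 (valence 4) → 0 H
  atom 4: C, bond orders sum to 4 (valence 4) → 0 H
  atom 5: O, bond orders sum to 2 (valence 2) → 0 H
  atom 6: C, bond orders sum to 1 (valence 4) → 3 H
  atom 7: N, bond orders sum to 2 (valence 3) → 1 H
  atom 8: C, bond orders sum to 4 (valence 4) → 0 H
  atom 9: C, bond orders sum to 2 (valence 4) → 2 H
  atom 10: C, bond orders sum to 1 (valence 4) → 3 H
  atom 11: C, bond orders sum to 4 (valence 4) → 0 H
  atom 12: C, bond orders sum to 4 (valence 4) → 0 H
  atom 13: N, bond orders sum to 3 (valence 3) → 0 H
Total hydrogens: 10.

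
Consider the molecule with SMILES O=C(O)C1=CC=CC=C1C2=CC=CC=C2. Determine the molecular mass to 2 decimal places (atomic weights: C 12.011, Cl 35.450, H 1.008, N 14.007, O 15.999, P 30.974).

198.22 g/mol

First, the molecular formula is C13H10O2 (counting implicit H from valence).
  C: 13 × 12.011 = 156.143
  H: 10 × 1.008 = 10.080
  O: 2 × 15.999 = 31.998
Sum: 13×12.011 + 10×1.008 + 2×15.999 = 198.221 → 198.22 g/mol.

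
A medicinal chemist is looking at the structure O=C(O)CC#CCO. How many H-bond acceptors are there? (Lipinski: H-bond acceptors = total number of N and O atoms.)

3

N atoms: 0; O atoms: 3.
Lipinski HBA = 0 + 3 = 3.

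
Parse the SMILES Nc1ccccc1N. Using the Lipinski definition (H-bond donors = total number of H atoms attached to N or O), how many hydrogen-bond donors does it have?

Donors: find every N or O and count the H atoms it carries.
  atom 1 (N): bond orders sum to 1 → 2 H
  atom 8 (N): bond orders sum to 1 → 2 H
Lipinski HBD = 4.

4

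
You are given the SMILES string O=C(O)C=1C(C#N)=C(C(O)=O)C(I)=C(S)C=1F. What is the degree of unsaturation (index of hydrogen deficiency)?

8

Molecular formula: C9H3FINO4S.
DoU = (2C + 2 + N − H − X) / 2, where X is the halogen count and O/S are ignored.
    = (2·9 + 2 + 1 − 3 − 2) / 2 = 16 / 2 = 8.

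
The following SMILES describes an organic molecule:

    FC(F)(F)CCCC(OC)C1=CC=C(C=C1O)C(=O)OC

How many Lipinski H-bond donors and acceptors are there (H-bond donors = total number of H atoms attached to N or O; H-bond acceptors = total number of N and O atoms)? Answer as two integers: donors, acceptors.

Donors: find every N or O and count the H atoms it carries.
  atom 9 (O): bond orders sum to 2 → 0 H
  atom 17 (O): bond orders sum to 1 → 1 H
  atom 19 (O): bond orders sum to 2 → 0 H
  atom 20 (O): bond orders sum to 2 → 0 H
Lipinski HBD = 1.
Acceptors: N atoms = 0, O atoms = 4 → HBA = 4.

1, 4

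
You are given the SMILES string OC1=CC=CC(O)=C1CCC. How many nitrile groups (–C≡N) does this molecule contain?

0

Scan the SMILES for the nitrile motif — none present.
Groups that are present: 2 hydroxyl.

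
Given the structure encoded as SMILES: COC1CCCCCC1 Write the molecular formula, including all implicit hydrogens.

Walk through each heavy atom and fill implicit hydrogens from standard valence (C 4, N 3, O 2, S 2, halogen 1):
  atom 1: C, bond orders sum to 1 (valence 4) → 3 H
  atom 2: O, bond orders sum to 2 (valence 2) → 0 H
  atom 3: C, bond orders sum to 3 (valence 4) → 1 H
  atom 4: C, bond orders sum to 2 (valence 4) → 2 H
  atom 5: C, bond orders sum to 2 (valence 4) → 2 H
  atom 6: C, bond orders sum to 2 (valence 4) → 2 H
  atom 7: C, bond orders sum to 2 (valence 4) → 2 H
  atom 8: C, bond orders sum to 2 (valence 4) → 2 H
  atom 9: C, bond orders sum to 2 (valence 4) → 2 H
Totals → C:8, H:16, O:1.

C8H16O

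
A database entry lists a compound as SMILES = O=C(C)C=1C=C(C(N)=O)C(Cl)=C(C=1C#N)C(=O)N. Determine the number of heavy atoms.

Every atom symbol written in the SMILES (organic subset) is one heavy atom; implicit H are not written.
Heavy atoms by element → C:11, Cl:1, N:3, O:3.
Total: 18.

18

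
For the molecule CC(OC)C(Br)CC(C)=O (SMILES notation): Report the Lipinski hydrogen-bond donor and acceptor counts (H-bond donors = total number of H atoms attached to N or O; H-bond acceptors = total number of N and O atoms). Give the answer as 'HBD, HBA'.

0, 2

Donors: find every N or O and count the H atoms it carries.
  atom 3 (O): bond orders sum to 2 → 0 H
  atom 10 (O): bond orders sum to 2 → 0 H
Lipinski HBD = 0.
Acceptors: N atoms = 0, O atoms = 2 → HBA = 2.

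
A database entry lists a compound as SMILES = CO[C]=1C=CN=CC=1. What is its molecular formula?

C6H7NO

Walk through each heavy atom and fill implicit hydrogens from standard valence (C 4, N 3, O 2, S 2, halogen 1):
  atom 1: C, bond orders sum to 1 (valence 4) → 3 H
  atom 2: O, bond orders sum to 2 (valence 2) → 0 H
  atom 3: C with explicit H count 0
  atom 4: C, bond orders sum to 3 (valence 4) → 1 H
  atom 5: C, bond orders sum to 3 (valence 4) → 1 H
  atom 6: N, bond orders sum to 3 (valence 3) → 0 H
  atom 7: C, bond orders sum to 3 (valence 4) → 1 H
  atom 8: C, bond orders sum to 3 (valence 4) → 1 H
Totals → C:6, H:7, N:1, O:1.
In Hill order: C6H7NO.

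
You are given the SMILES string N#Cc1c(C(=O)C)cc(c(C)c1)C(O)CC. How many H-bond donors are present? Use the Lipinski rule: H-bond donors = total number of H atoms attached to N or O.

Donors: find every N or O and count the H atoms it carries.
  atom 1 (N): bond orders sum to 3 → 0 H
  atom 6 (O): bond orders sum to 2 → 0 H
  atom 14 (O): bond orders sum to 1 → 1 H
Lipinski HBD = 1.

1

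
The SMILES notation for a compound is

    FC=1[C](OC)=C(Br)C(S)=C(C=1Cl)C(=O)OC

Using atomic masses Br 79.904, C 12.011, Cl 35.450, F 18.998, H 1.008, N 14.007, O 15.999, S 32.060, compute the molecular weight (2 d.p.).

329.56 g/mol

First, the molecular formula is C9H7BrClFO3S (counting implicit H from valence).
  Br: 1 × 79.904 = 79.904
  C: 9 × 12.011 = 108.099
  Cl: 1 × 35.450 = 35.450
  F: 1 × 18.998 = 18.998
  H: 7 × 1.008 = 7.056
  O: 3 × 15.999 = 47.997
  S: 1 × 32.060 = 32.060
Sum: 1×79.904 + 9×12.011 + 1×35.450 + 1×18.998 + 7×1.008 + 3×15.999 + 1×32.060 = 329.564 → 329.56 g/mol.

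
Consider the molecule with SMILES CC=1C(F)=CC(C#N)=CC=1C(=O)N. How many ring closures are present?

In SMILES, each pair of matching ring-closure digits denotes one ring-closing bond; the number of such bonds equals the number of independent rings.
Ring-closure bonds here: 1.

1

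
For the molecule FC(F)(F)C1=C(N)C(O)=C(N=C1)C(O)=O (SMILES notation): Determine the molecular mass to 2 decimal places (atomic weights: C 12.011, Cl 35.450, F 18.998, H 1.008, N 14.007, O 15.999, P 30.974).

First, the molecular formula is C7H5F3N2O3 (counting implicit H from valence).
  C: 7 × 12.011 = 84.077
  F: 3 × 18.998 = 56.994
  H: 5 × 1.008 = 5.040
  N: 2 × 14.007 = 28.014
  O: 3 × 15.999 = 47.997
Sum: 7×12.011 + 3×18.998 + 5×1.008 + 2×14.007 + 3×15.999 = 222.122 → 222.12 g/mol.

222.12 g/mol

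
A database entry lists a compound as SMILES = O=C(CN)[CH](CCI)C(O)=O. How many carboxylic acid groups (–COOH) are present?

The carboxylic acid motif appears at heavy-atom position 9 in the SMILES.
Other groups present: 1 ketone, 1 primary amine.
Carboxylic acid count: 1.

1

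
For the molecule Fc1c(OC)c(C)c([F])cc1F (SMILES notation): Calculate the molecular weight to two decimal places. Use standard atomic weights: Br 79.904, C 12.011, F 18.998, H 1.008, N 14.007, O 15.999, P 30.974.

First, the molecular formula is C8H7F3O (counting implicit H from valence).
  C: 8 × 12.011 = 96.088
  F: 3 × 18.998 = 56.994
  H: 7 × 1.008 = 7.056
  O: 1 × 15.999 = 15.999
Sum: 8×12.011 + 3×18.998 + 7×1.008 + 1×15.999 = 176.137 → 176.14 g/mol.

176.14 g/mol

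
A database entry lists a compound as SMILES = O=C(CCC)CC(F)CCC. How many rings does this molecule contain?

0

In SMILES, each pair of matching ring-closure digits denotes one ring-closing bond; the number of such bonds equals the number of independent rings.
Ring-closure bonds here: 0.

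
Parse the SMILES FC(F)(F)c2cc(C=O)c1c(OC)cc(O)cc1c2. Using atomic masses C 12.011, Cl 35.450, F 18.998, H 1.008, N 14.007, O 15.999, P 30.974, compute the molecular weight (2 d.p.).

First, the molecular formula is C13H9F3O3 (counting implicit H from valence).
  C: 13 × 12.011 = 156.143
  F: 3 × 18.998 = 56.994
  H: 9 × 1.008 = 9.072
  O: 3 × 15.999 = 47.997
Sum: 13×12.011 + 3×18.998 + 9×1.008 + 3×15.999 = 270.206 → 270.21 g/mol.

270.21 g/mol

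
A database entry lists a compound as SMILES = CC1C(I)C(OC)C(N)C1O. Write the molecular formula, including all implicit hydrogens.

C7H14INO2

Walk through each heavy atom and fill implicit hydrogens from standard valence (C 4, N 3, O 2, S 2, halogen 1):
  atom 1: C, bond orders sum to 1 (valence 4) → 3 H
  atom 2: C, bond orders sum to 3 (valence 4) → 1 H
  atom 3: C, bond orders sum to 3 (valence 4) → 1 H
  atom 4: I (halogen, monovalent) → 0 H
  atom 5: C, bond orders sum to 3 (valence 4) → 1 H
  atom 6: O, bond orders sum to 2 (valence 2) → 0 H
  atom 7: C, bond orders sum to 1 (valence 4) → 3 H
  atom 8: C, bond orders sum to 3 (valence 4) → 1 H
  atom 9: N, bond orders sum to 1 (valence 3) → 2 H
  atom 10: C, bond orders sum to 3 (valence 4) → 1 H
  atom 11: O, bond orders sum to 1 (valence 2) → 1 H
Totals → C:7, H:14, I:1, N:1, O:2.
In Hill order: C7H14INO2.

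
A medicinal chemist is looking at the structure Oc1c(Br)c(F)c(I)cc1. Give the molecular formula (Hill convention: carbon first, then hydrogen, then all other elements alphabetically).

Walk through each heavy atom and fill implicit hydrogens from standard valence (C 4, N 3, O 2, S 2, halogen 1); for lowercase aromatic atoms, an aromatic c carries 1 H when it has two neighbours and 0 H with three, and aromatic n carries 0 H:
  atom 1: O, bond orders sum to 1 (valence 2) → 1 H
  atom 2: aromatic c, 3 neighbours → 0 H
  atom 3: aromatic c, 3 neighbours → 0 H
  atom 4: Br (halogen, monovalent) → 0 H
  atom 5: aromatic c, 3 neighbours → 0 H
  atom 6: F (halogen, monovalent) → 0 H
  atom 7: aromatic c, 3 neighbours → 0 H
  atom 8: I (halogen, monovalent) → 0 H
  atom 9: aromatic c, 2 neighbours → 1 H
  atom 10: aromatic c, 2 neighbours → 1 H
Totals → C:6, H:3, Br:1, F:1, I:1, O:1.
In Hill order: C6H3BrFIO.

C6H3BrFIO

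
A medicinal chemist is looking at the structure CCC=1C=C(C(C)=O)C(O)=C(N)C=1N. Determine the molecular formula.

Walk through each heavy atom and fill implicit hydrogens from standard valence (C 4, N 3, O 2, S 2, halogen 1):
  atom 1: C, bond orders sum to 1 (valence 4) → 3 H
  atom 2: C, bond orders sum to 2 (valence 4) → 2 H
  atom 3: C, bond orders sum to 4 (valence 4) → 0 H
  atom 4: C, bond orders sum to 3 (valence 4) → 1 H
  atom 5: C, bond orders sum to 4 (valence 4) → 0 H
  atom 6: C, bond orders sum to 4 (valence 4) → 0 H
  atom 7: C, bond orders sum to 1 (valence 4) → 3 H
  atom 8: O, bond orders sum to 2 (valence 2) → 0 H
  atom 9: C, bond orders sum to 4 (valence 4) → 0 H
  atom 10: O, bond orders sum to 1 (valence 2) → 1 H
  atom 11: C, bond orders sum to 4 (valence 4) → 0 H
  atom 12: N, bond orders sum to 1 (valence 3) → 2 H
  atom 13: C, bond orders sum to 4 (valence 4) → 0 H
  atom 14: N, bond orders sum to 1 (valence 3) → 2 H
Totals → C:10, H:14, N:2, O:2.

C10H14N2O2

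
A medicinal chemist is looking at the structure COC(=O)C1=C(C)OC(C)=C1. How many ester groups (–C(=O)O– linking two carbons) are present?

The ester motif appears at heavy-atom position 3 in the SMILES.
Ester count: 1.

1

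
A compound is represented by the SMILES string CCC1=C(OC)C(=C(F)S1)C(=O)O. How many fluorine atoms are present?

1

Scan the SMILES for F atoms (remember two-letter symbols like Cl and Br are single atoms).
Fluorine count: 1.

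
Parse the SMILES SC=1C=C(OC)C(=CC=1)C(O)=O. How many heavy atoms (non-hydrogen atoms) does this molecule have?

12

Every atom symbol written in the SMILES (organic subset) is one heavy atom; implicit H are not written.
Heavy atoms by element → C:8, O:3, S:1.
Total: 12.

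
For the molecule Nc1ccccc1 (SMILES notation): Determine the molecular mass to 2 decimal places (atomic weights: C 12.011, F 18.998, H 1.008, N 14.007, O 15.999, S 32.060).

93.13 g/mol

First, the molecular formula is C6H7N (counting implicit H from valence).
  C: 6 × 12.011 = 72.066
  H: 7 × 1.008 = 7.056
  N: 1 × 14.007 = 14.007
Sum: 6×12.011 + 7×1.008 + 1×14.007 = 93.129 → 93.13 g/mol.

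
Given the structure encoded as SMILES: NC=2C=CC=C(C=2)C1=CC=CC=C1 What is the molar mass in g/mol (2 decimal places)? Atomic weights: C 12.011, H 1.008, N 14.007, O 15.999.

169.23 g/mol

First, the molecular formula is C12H11N (counting implicit H from valence).
  C: 12 × 12.011 = 144.132
  H: 11 × 1.008 = 11.088
  N: 1 × 14.007 = 14.007
Sum: 12×12.011 + 11×1.008 + 1×14.007 = 169.227 → 169.23 g/mol.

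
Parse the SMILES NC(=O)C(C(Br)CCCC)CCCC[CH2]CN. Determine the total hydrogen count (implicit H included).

27

Walk through each heavy atom and fill implicit hydrogens from standard valence (C 4, N 3, O 2, S 2, halogen 1):
  atom 1: N, bond orders sum to 1 (valence 3) → 2 H
  atom 2: C, bond orders sum to 4 (valence 4) → 0 H
  atom 3: O, bond orders sum to 2 (valence 2) → 0 H
  atom 4: C, bond orders sum to 3 (valence 4) → 1 H
  atom 5: C, bond orders sum to 3 (valence 4) → 1 H
  atom 6: Br (halogen, monovalent) → 0 H
  atom 7: C, bond orders sum to 2 (valence 4) → 2 H
  atom 8: C, bond orders sum to 2 (valence 4) → 2 H
  atom 9: C, bond orders sum to 2 (valence 4) → 2 H
  atom 10: C, bond orders sum to 1 (valence 4) → 3 H
  atom 11: C, bond orders sum to 2 (valence 4) → 2 H
  atom 12: C, bond orders sum to 2 (valence 4) → 2 H
  atom 13: C, bond orders sum to 2 (valence 4) → 2 H
  atom 14: C, bond orders sum to 2 (valence 4) → 2 H
  atom 15: C with explicit H count 2
  atom 16: C, bond orders sum to 2 (valence 4) → 2 H
  atom 17: N, bond orders sum to 1 (valence 3) → 2 H
Total hydrogens: 27.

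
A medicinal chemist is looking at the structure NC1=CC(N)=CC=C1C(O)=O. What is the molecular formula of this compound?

C7H8N2O2

Walk through each heavy atom and fill implicit hydrogens from standard valence (C 4, N 3, O 2, S 2, halogen 1):
  atom 1: N, bond orders sum to 1 (valence 3) → 2 H
  atom 2: C, bond orders sum to 4 (valence 4) → 0 H
  atom 3: C, bond orders sum to 3 (valence 4) → 1 H
  atom 4: C, bond orders sum to 4 (valence 4) → 0 H
  atom 5: N, bond orders sum to 1 (valence 3) → 2 H
  atom 6: C, bond orders sum to 3 (valence 4) → 1 H
  atom 7: C, bond orders sum to 3 (valence 4) → 1 H
  atom 8: C, bond orders sum to 4 (valence 4) → 0 H
  atom 9: C, bond orders sum to 4 (valence 4) → 0 H
  atom 10: O, bond orders sum to 1 (valence 2) → 1 H
  atom 11: O, bond orders sum to 2 (valence 2) → 0 H
Totals → C:7, H:8, N:2, O:2.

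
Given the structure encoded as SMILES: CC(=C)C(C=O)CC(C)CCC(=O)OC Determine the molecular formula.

Walk through each heavy atom and fill implicit hydrogens from standard valence (C 4, N 3, O 2, S 2, halogen 1):
  atom 1: C, bond orders sum to 1 (valence 4) → 3 H
  atom 2: C, bond orders sum to 4 (valence 4) → 0 H
  atom 3: C, bond orders sum to 2 (valence 4) → 2 H
  atom 4: C, bond orders sum to 3 (valence 4) → 1 H
  atom 5: C, bond orders sum to 3 (valence 4) → 1 H
  atom 6: O, bond orders sum to 2 (valence 2) → 0 H
  atom 7: C, bond orders sum to 2 (valence 4) → 2 H
  atom 8: C, bond orders sum to 3 (valence 4) → 1 H
  atom 9: C, bond orders sum to 1 (valence 4) → 3 H
  atom 10: C, bond orders sum to 2 (valence 4) → 2 H
  atom 11: C, bond orders sum to 2 (valence 4) → 2 H
  atom 12: C, bond orders sum to 4 (valence 4) → 0 H
  atom 13: O, bond orders sum to 2 (valence 2) → 0 H
  atom 14: O, bond orders sum to 2 (valence 2) → 0 H
  atom 15: C, bond orders sum to 1 (valence 4) → 3 H
Totals → C:12, H:20, O:3.
In Hill order: C12H20O3.

C12H20O3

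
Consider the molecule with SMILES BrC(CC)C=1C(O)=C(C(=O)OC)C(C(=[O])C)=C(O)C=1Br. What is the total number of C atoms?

Count every carbon token in the SMILES (each C, including those in ring-closure positions and inside branches).
Carbon count: 13.

13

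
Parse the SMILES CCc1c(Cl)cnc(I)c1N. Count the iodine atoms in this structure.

1

Scan the SMILES for I atoms (remember two-letter symbols like Cl and Br are single atoms).
Iodine count: 1.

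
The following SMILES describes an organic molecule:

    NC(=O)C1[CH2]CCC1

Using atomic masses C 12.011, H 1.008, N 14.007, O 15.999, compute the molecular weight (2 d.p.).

First, the molecular formula is C6H11NO (counting implicit H from valence).
  C: 6 × 12.011 = 72.066
  H: 11 × 1.008 = 11.088
  N: 1 × 14.007 = 14.007
  O: 1 × 15.999 = 15.999
Sum: 6×12.011 + 11×1.008 + 1×14.007 + 1×15.999 = 113.160 → 113.16 g/mol.

113.16 g/mol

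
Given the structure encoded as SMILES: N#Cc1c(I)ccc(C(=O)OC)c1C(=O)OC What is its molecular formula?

C11H8INO4

Walk through each heavy atom and fill implicit hydrogens from standard valence (C 4, N 3, O 2, S 2, halogen 1); for lowercase aromatic atoms, an aromatic c carries 1 H when it has two neighbours and 0 H with three, and aromatic n carries 0 H:
  atom 1: N, bond orders sum to 3 (valence 3) → 0 H
  atom 2: C, bond orders sum to 4 (valence 4) → 0 H
  atom 3: aromatic c, 3 neighbours → 0 H
  atom 4: aromatic c, 3 neighbours → 0 H
  atom 5: I (halogen, monovalent) → 0 H
  atom 6: aromatic c, 2 neighbours → 1 H
  atom 7: aromatic c, 2 neighbours → 1 H
  atom 8: aromatic c, 3 neighbours → 0 H
  atom 9: C, bond orders sum to 4 (valence 4) → 0 H
  atom 10: O, bond orders sum to 2 (valence 2) → 0 H
  atom 11: O, bond orders sum to 2 (valence 2) → 0 H
  atom 12: C, bond orders sum to 1 (valence 4) → 3 H
  atom 13: aromatic c, 3 neighbours → 0 H
  atom 14: C, bond orders sum to 4 (valence 4) → 0 H
  atom 15: O, bond orders sum to 2 (valence 2) → 0 H
  atom 16: O, bond orders sum to 2 (valence 2) → 0 H
  atom 17: C, bond orders sum to 1 (valence 4) → 3 H
Totals → C:11, H:8, I:1, N:1, O:4.
In Hill order: C11H8INO4.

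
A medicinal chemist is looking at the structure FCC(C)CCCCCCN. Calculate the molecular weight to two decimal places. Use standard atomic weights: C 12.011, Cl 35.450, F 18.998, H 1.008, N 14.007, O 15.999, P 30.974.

161.26 g/mol

First, the molecular formula is C9H20FN (counting implicit H from valence).
  C: 9 × 12.011 = 108.099
  F: 1 × 18.998 = 18.998
  H: 20 × 1.008 = 20.160
  N: 1 × 14.007 = 14.007
Sum: 9×12.011 + 1×18.998 + 20×1.008 + 1×14.007 = 161.264 → 161.26 g/mol.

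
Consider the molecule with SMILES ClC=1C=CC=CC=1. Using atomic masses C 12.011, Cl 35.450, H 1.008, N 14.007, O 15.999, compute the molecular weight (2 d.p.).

First, the molecular formula is C6H5Cl (counting implicit H from valence).
  C: 6 × 12.011 = 72.066
  Cl: 1 × 35.450 = 35.450
  H: 5 × 1.008 = 5.040
Sum: 6×12.011 + 1×35.450 + 5×1.008 = 112.556 → 112.56 g/mol.

112.56 g/mol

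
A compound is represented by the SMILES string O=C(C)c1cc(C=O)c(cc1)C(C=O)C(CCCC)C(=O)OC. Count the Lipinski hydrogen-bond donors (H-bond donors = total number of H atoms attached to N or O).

Donors: find every N or O and count the H atoms it carries.
  atom 1 (O): bond orders sum to 2 → 0 H
  atom 8 (O): bond orders sum to 2 → 0 H
  atom 14 (O): bond orders sum to 2 → 0 H
  atom 21 (O): bond orders sum to 2 → 0 H
  atom 22 (O): bond orders sum to 2 → 0 H
Lipinski HBD = 0.

0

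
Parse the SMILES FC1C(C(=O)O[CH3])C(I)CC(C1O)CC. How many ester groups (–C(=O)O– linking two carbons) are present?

The ester motif appears at heavy-atom position 4 in the SMILES.
Other groups present: 1 hydroxyl.
Ester count: 1.

1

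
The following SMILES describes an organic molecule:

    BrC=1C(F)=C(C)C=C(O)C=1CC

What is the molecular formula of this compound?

Walk through each heavy atom and fill implicit hydrogens from standard valence (C 4, N 3, O 2, S 2, halogen 1):
  atom 1: Br (halogen, monovalent) → 0 H
  atom 2: C, bond orders sum to 4 (valence 4) → 0 H
  atom 3: C, bond orders sum to 4 (valence 4) → 0 H
  atom 4: F (halogen, monovalent) → 0 H
  atom 5: C, bond orders sum to 4 (valence 4) → 0 H
  atom 6: C, bond orders sum to 1 (valence 4) → 3 H
  atom 7: C, bond orders sum to 3 (valence 4) → 1 H
  atom 8: C, bond orders sum to 4 (valence 4) → 0 H
  atom 9: O, bond orders sum to 1 (valence 2) → 1 H
  atom 10: C, bond orders sum to 4 (valence 4) → 0 H
  atom 11: C, bond orders sum to 2 (valence 4) → 2 H
  atom 12: C, bond orders sum to 1 (valence 4) → 3 H
Totals → C:9, H:10, Br:1, F:1, O:1.
In Hill order: C9H10BrFO.

C9H10BrFO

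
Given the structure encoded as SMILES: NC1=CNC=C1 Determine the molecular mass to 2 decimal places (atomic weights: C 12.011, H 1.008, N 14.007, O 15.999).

82.11 g/mol

First, the molecular formula is C4H6N2 (counting implicit H from valence).
  C: 4 × 12.011 = 48.044
  H: 6 × 1.008 = 6.048
  N: 2 × 14.007 = 28.014
Sum: 4×12.011 + 6×1.008 + 2×14.007 = 82.106 → 82.11 g/mol.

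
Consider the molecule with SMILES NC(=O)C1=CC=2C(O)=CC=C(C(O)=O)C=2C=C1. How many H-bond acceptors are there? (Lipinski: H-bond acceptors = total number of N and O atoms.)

5

N atoms: 1; O atoms: 4.
Lipinski HBA = 1 + 4 = 5.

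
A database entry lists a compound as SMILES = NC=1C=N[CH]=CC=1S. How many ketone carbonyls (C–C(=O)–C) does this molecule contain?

Scan the SMILES for the ketone motif — none present.
Groups that are present: 1 primary amine, 1 thiol.

0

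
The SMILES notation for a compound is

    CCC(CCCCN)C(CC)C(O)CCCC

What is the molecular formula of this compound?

Walk through each heavy atom and fill implicit hydrogens from standard valence (C 4, N 3, O 2, S 2, halogen 1):
  atom 1: C, bond orders sum to 1 (valence 4) → 3 H
  atom 2: C, bond orders sum to 2 (valence 4) → 2 H
  atom 3: C, bond orders sum to 3 (valence 4) → 1 H
  atom 4: C, bond orders sum to 2 (valence 4) → 2 H
  atom 5: C, bond orders sum to 2 (valence 4) → 2 H
  atom 6: C, bond orders sum to 2 (valence 4) → 2 H
  atom 7: C, bond orders sum to 2 (valence 4) → 2 H
  atom 8: N, bond orders sum to 1 (valence 3) → 2 H
  atom 9: C, bond orders sum to 3 (valence 4) → 1 H
  atom 10: C, bond orders sum to 2 (valence 4) → 2 H
  atom 11: C, bond orders sum to 1 (valence 4) → 3 H
  atom 12: C, bond orders sum to 3 (valence 4) → 1 H
  atom 13: O, bond orders sum to 1 (valence 2) → 1 H
  atom 14: C, bond orders sum to 2 (valence 4) → 2 H
  atom 15: C, bond orders sum to 2 (valence 4) → 2 H
  atom 16: C, bond orders sum to 2 (valence 4) → 2 H
  atom 17: C, bond orders sum to 1 (valence 4) → 3 H
Totals → C:15, H:33, N:1, O:1.

C15H33NO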